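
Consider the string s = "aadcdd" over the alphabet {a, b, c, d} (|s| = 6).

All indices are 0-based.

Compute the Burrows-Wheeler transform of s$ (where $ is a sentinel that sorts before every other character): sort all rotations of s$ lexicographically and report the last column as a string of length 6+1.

d$addac

rank  rotation last
    0  $aadcdd  d
    1  aadcdd$  $
    2  adcdd$a  a
    3  cdd$aad  d
    4  d$aadcd  d
    5  dcdd$aa  a
    6  dd$aadc  c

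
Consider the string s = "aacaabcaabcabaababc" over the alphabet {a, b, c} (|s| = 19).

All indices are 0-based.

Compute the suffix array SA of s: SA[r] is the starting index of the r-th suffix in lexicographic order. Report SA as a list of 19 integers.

sorted suffixes:
  #0 SA[0]=13  'aababc'
  #1 SA[1]=3  'aabcaabcabaababc'
  #2 SA[2]=7  'aabcabaababc'
  #3 SA[3]=0  'aacaabcaabcabaababc'
  #4 SA[4]=11  'abaababc'
  #5 SA[5]=14  'ababc'
  #6 SA[6]=16  'abc'
  #7 SA[7]=4  'abcaabcabaababc'
  #8 SA[8]=8  'abcabaababc'
  #9 SA[9]=1  'acaabcaabcabaababc'
  #10 SA[10]=12  'baababc'
  #11 SA[11]=15  'babc'
  #12 SA[12]=17  'bc'
  #13 SA[13]=5  'bcaabcabaababc'
  #14 SA[14]=9  'bcabaababc'
  #15 SA[15]=18  'c'
  #16 SA[16]=2  'caabcaabcabaababc'
  #17 SA[17]=6  'caabcabaababc'
  #18 SA[18]=10  'cabaababc'

[13, 3, 7, 0, 11, 14, 16, 4, 8, 1, 12, 15, 17, 5, 9, 18, 2, 6, 10]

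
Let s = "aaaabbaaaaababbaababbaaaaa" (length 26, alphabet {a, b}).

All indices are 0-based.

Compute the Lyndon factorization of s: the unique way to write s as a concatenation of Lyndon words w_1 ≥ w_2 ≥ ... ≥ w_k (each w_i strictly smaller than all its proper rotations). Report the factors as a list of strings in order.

["aaaabb", "aaaaababbaababb", "a", "a", "a", "a", "a"]

emit factor 1: 'aaaabb' (i=0, period=6)
emit factor 2: 'aaaaababbaababb' (i=6, period=15)
emit factor 3: 'a' (i=21, period=1)
emit factor 4: 'a' (i=22, period=1)
emit factor 5: 'a' (i=23, period=1)
emit factor 6: 'a' (i=24, period=1)
emit factor 7: 'a' (i=25, period=1)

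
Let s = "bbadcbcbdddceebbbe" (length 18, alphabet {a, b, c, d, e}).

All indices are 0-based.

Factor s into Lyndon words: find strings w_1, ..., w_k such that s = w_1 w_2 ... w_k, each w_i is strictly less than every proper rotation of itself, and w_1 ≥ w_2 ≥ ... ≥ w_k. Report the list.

emit factor 1: 'b' (i=0, period=1)
emit factor 2: 'b' (i=1, period=1)
emit factor 3: 'adcbcbdddceebbbe' (i=2, period=16)

["b", "b", "adcbcbdddceebbbe"]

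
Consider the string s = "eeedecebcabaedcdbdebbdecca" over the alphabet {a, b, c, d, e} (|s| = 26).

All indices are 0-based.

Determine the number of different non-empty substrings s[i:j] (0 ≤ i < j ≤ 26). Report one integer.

sorted suffixes:
  #0 SA[0]=25  'a'
  #1 SA[1]=9  'abaedcdbdebbdecca'
  #2 SA[2]=11  'aedcdbdebbdecca'
  #3 SA[3]=10  'baedcdbdebbdecca'
  #4 SA[4]=19  'bbdecca'
  #5 SA[5]=7  'bcabaedcdbdebbdecca'
  #6 SA[6]=16  'bdebbdecca'
  #7 SA[7]=20  'bdecca'
  #8 SA[8]=24  'ca'
  #9 SA[9]=8  'cabaedcdbdebbdecca'
  #10 SA[10]=23  'cca'
  #11 SA[11]=14  'cdbdebbdecca'
  #12 SA[12]=5  'cebcabaedcdbdebbdecca'
  #13 SA[13]=15  'dbdebbdecca'
  #14 SA[14]=13  'dcdbdebbdecca'
  #15 SA[15]=17  'debbdecca'
  #16 SA[16]=21  'decca'
  #17 SA[17]=3  'decebcabaedcdbdebbdecca'
  #18 SA[18]=18  'ebbdecca'
  #19 SA[19]=6  'ebcabaedcdbdebbdecca'
  #20 SA[20]=22  'ecca'
  #21 SA[21]=4  'ecebcabaedcdbdebbdecca'
  #22 SA[22]=12  'edcdbdebbdecca'
  #23 SA[23]=2  'edecebcabaedcdbdebbdecca'
  #24 SA[24]=1  'eedecebcabaedcdbdebbdecca'
  #25 SA[25]=0  'eeedecebcabaedcdbdebbdecca'

SA = [25, 9, 11, 10, 19, 7, 16, 20, 24, 8, 23, 14, 5, 15, 13, 17, 21, 3, 18, 6, 22, 4, 12, 2, 1, 0]
rank  pair      lcp
   1  s[25:],s[9:]  1  'a'
   2  s[9:],s[11:]  1  'a'
   3  s[11:],s[10:]  0  ''
   4  s[10:],s[19:]  1  'b'
   5  s[19:],s[7:]  1  'b'
   6  s[7:],s[16:]  1  'b'
   7  s[16:],s[20:]  3  'bde'
   8  s[20:],s[24:]  0  ''
   9  s[24:],s[8:]  2  'ca'
  10  s[8:],s[23:]  1  'c'
  11  s[23:],s[14:]  1  'c'
  12  s[14:],s[5:]  1  'c'
  13  s[5:],s[15:]  0  ''
  14  s[15:],s[13:]  1  'd'
  15  s[13:],s[17:]  1  'd'
  16  s[17:],s[21:]  2  'de'
  17  s[21:],s[3:]  3  'dec'
  18  s[3:],s[18:]  0  ''
  19  s[18:],s[6:]  2  'eb'
  20  s[6:],s[22:]  1  'e'
  21  s[22:],s[4:]  2  'ec'
  22  s[4:],s[12:]  1  'e'
  23  s[12:],s[2:]  2  'ed'
  24  s[2:],s[1:]  1  'e'
  25  s[1:],s[0:]  2  'ee'

n(n+1)/2 = 26·27/2 = 351
Σ LCP = 0 + 1 + 1 + 0 + 1 + 1 + 1 + 3 + 0 + 2 + 1 + 1 + 1 + 0 + 1 + 1 + 2 + 3 + 0 + 2 + 1 + 2 + 1 + 2 + 1 + 2 = 31
distinct = 351 − 31 = 320

320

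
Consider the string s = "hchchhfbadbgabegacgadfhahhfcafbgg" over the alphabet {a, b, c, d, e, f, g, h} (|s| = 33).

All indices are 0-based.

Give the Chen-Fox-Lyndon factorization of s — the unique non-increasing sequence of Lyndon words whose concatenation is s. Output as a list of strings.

["h", "chchhf", "b", "adbg", "abegacgadfhahhfcafbgg"]

emit factor 1: 'h' (i=0, period=1)
emit factor 2: 'chchhf' (i=1, period=6)
emit factor 3: 'b' (i=7, period=1)
emit factor 4: 'adbg' (i=8, period=4)
emit factor 5: 'abegacgadfhahhfcafbgg' (i=12, period=21)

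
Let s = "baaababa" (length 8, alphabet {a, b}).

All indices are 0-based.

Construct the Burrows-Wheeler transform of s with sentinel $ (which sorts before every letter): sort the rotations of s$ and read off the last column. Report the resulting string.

rank  rotation   last
    0  $baaababa  a
    1  a$baaabab  b
    2  aaababa$b  b
    3  aababa$ba  a
    4  aba$baaab  b
    5  ababa$baa  a
    6  ba$baaaba  a
    7  baaababa$  $
    8  baba$baaa  a

abbabaa$a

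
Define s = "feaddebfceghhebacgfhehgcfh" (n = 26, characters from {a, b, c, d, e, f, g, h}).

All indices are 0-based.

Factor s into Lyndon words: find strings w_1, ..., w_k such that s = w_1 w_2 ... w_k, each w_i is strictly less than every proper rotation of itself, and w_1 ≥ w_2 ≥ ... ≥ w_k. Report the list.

["f", "e", "addebfceghheb", "acgfhehgcfh"]

emit factor 1: 'f' (i=0, period=1)
emit factor 2: 'e' (i=1, period=1)
emit factor 3: 'addebfceghheb' (i=2, period=13)
emit factor 4: 'acgfhehgcfh' (i=15, period=11)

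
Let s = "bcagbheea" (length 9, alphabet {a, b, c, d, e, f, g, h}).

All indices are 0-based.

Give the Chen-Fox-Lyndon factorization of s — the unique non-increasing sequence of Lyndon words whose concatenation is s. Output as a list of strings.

["bc", "agbhee", "a"]

emit factor 1: 'bc' (i=0, period=2)
emit factor 2: 'agbhee' (i=2, period=6)
emit factor 3: 'a' (i=8, period=1)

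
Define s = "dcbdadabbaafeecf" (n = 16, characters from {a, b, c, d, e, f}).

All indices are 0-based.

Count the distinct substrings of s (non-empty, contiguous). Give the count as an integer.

sorted suffixes:
  #0 SA[0]=9  'aafeecf'
  #1 SA[1]=6  'abbaafeecf'
  #2 SA[2]=4  'adabbaafeecf'
  #3 SA[3]=10  'afeecf'
  #4 SA[4]=8  'baafeecf'
  #5 SA[5]=7  'bbaafeecf'
  #6 SA[6]=2  'bdadabbaafeecf'
  #7 SA[7]=1  'cbdadabbaafeecf'
  #8 SA[8]=14  'cf'
  #9 SA[9]=5  'dabbaafeecf'
  #10 SA[10]=3  'dadabbaafeecf'
  #11 SA[11]=0  'dcbdadabbaafeecf'
  #12 SA[12]=13  'ecf'
  #13 SA[13]=12  'eecf'
  #14 SA[14]=15  'f'
  #15 SA[15]=11  'feecf'

SA = [9, 6, 4, 10, 8, 7, 2, 1, 14, 5, 3, 0, 13, 12, 15, 11]
i: (SA[i-1],SA[i]) lcp shared
  1: (9,6) 1 'a'
  2: (6,4) 1 'a'
  3: (4,10) 1 'a'
  4: (10,8) 0 ''
  5: (8,7) 1 'b'
  6: (7,2) 1 'b'
  7: (2,1) 0 ''
  8: (1,14) 1 'c'
  9: (14,5) 0 ''
  10: (5,3) 2 'da'
  11: (3,0) 1 'd'
  12: (0,13) 0 ''
  13: (13,12) 1 'e'
  14: (12,15) 0 ''
  15: (15,11) 1 'f'

n(n+1)/2 = 16·17/2 = 136
Σ LCP = 0 + 1 + 1 + 1 + 0 + 1 + 1 + 0 + 1 + 0 + 2 + 1 + 0 + 1 + 0 + 1 = 11
distinct = 136 − 11 = 125

125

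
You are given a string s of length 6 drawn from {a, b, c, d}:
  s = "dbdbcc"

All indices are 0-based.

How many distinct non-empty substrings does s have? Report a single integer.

17

sorted suffixes:
  #0 SA[0]=3  'bcc'
  #1 SA[1]=1  'bdbcc'
  #2 SA[2]=5  'c'
  #3 SA[3]=4  'cc'
  #4 SA[4]=2  'dbcc'
  #5 SA[5]=0  'dbdbcc'

SA = [3, 1, 5, 4, 2, 0]
rank  pair      lcp
   1  s[3:],s[1:]  1  'b'
   2  s[1:],s[5:]  0  ''
   3  s[5:],s[4:]  1  'c'
   4  s[4:],s[2:]  0  ''
   5  s[2:],s[0:]  2  'db'

n(n+1)/2 = 6·7/2 = 21
Σ LCP = 0 + 1 + 0 + 1 + 0 + 2 = 4
distinct = 21 − 4 = 17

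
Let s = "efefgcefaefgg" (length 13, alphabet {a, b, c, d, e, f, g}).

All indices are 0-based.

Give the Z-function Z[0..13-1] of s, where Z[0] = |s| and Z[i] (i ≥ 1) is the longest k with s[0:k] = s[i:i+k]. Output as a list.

[13, 0, 2, 0, 0, 0, 2, 0, 0, 2, 0, 0, 0]

Z[0]=13
i=1: fresh scan; Z[1]=0
i=2: fresh scan; Z[2]=2 scan→box=[2,4)
i=3: min(r-i=1, Z[1]=0)=0; Z[3]=0
i=4: fresh scan; Z[4]=0
i=5: fresh scan; Z[5]=0
i=6: fresh scan; Z[6]=2 scan→box=[6,8)
i=7: min(r-i=1, Z[1]=0)=0; Z[7]=0
i=8: fresh scan; Z[8]=0
i=9: fresh scan; Z[9]=2 scan→box=[9,11)
i=10: min(r-i=1, Z[1]=0)=0; Z[10]=0
i=11: fresh scan; Z[11]=0
i=12: fresh scan; Z[12]=0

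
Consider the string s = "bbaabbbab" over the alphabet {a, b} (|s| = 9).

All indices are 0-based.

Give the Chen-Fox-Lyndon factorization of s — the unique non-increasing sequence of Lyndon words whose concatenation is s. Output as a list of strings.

["b", "b", "aabbbab"]

emit factor 1: 'b' (i=0, period=1)
emit factor 2: 'b' (i=1, period=1)
emit factor 3: 'aabbbab' (i=2, period=7)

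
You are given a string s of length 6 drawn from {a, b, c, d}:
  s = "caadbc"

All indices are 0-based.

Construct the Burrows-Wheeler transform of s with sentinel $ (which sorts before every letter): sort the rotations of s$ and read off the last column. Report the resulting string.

rank  rotation last
    0  $caadbc  c
    1  aadbc$c  c
    2  adbc$ca  a
    3  bc$caad  d
    4  c$caadb  b
    5  caadbc$  $
    6  dbc$caa  a

ccadb$a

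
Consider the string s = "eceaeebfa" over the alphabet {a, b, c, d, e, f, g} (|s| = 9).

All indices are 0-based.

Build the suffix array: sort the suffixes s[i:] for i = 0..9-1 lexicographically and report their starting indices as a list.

rank→(start, suffix):
  0 → (8, 'a')
  1 → (3, 'aeebfa')
  2 → (6, 'bfa')
  3 → (1, 'ceaeebfa')
  4 → (2, 'eaeebfa')
  5 → (5, 'ebfa')
  6 → (0, 'eceaeebfa')
  7 → (4, 'eebfa')
  8 → (7, 'fa')

[8, 3, 6, 1, 2, 5, 0, 4, 7]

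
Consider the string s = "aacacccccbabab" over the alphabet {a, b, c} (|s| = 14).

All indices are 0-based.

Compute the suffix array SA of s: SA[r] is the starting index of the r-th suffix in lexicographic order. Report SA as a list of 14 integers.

[0, 12, 10, 1, 3, 13, 11, 9, 2, 8, 7, 6, 5, 4]

rank→(start, suffix):
  0 → (0, 'aacacccccbabab')
  1 → (12, 'ab')
  2 → (10, 'abab')
  3 → (1, 'acacccccbabab')
  4 → (3, 'acccccbabab')
  5 → (13, 'b')
  6 → (11, 'bab')
  7 → (9, 'babab')
  8 → (2, 'cacccccbabab')
  9 → (8, 'cbabab')
  10 → (7, 'ccbabab')
  11 → (6, 'cccbabab')
  12 → (5, 'ccccbabab')
  13 → (4, 'cccccbabab')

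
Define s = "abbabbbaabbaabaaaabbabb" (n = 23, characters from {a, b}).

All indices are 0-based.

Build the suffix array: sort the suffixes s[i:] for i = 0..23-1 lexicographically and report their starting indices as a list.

[14, 15, 11, 7, 16, 12, 20, 8, 17, 0, 3, 22, 13, 10, 6, 19, 2, 21, 9, 5, 18, 1, 4]

rank | idx | suffix
   0 |  14 | aaaabbabb
   1 |  15 | aaabbabb
   2 |  11 | aabaaaabbabb
   3 |   7 | aabbaabaaaabbabb
   4 |  16 | aabbabb
   5 |  12 | abaaaabbabb
   6 |  20 | abb
   7 |   8 | abbaabaaaabbabb
   8 |  17 | abbabb
   9 |   0 | abbabbbaabbaabaaaabbabb
  10 |   3 | abbbaabbaabaaaabbabb
  11 |  22 | b
  12 |  13 | baaaabbabb
  13 |  10 | baabaaaabbabb
  14 |   6 | baabbaabaaaabbabb
  15 |  19 | babb
  16 |   2 | babbbaabbaabaaaabbabb
  17 |  21 | bb
  18 |   9 | bbaabaaaabbabb
  19 |   5 | bbaabbaabaaaabbabb
  20 |  18 | bbabb
  21 |   1 | bbabbbaabbaabaaaabbabb
  22 |   4 | bbbaabbaabaaaabbabb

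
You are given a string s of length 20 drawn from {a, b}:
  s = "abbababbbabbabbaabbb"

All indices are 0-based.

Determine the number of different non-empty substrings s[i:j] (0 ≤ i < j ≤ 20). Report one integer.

rank→(start, suffix):
  0 → (15, 'aabbb')
  1 → (3, 'ababbbabbabbaabbb')
  2 → (12, 'abbaabbb')
  3 → (0, 'abbababbbabbabbaabbb')
  4 → (9, 'abbabbaabbb')
  5 → (16, 'abbb')
  6 → (5, 'abbbabbabbaabbb')
  7 → (19, 'b')
  8 → (14, 'baabbb')
  9 → (2, 'bababbbabbabbaabbb')
  10 → (11, 'babbaabbb')
  11 → (8, 'babbabbaabbb')
  12 → (4, 'babbbabbabbaabbb')
  13 → (18, 'bb')
  14 → (13, 'bbaabbb')
  15 → (1, 'bbababbbabbabbaabbb')
  16 → (10, 'bbabbaabbb')
  17 → (7, 'bbabbabbaabbb')
  18 → (17, 'bbb')
  19 → (6, 'bbbabbabbaabbb')

SA = [15, 3, 12, 0, 9, 16, 5, 19, 14, 2, 11, 8, 4, 18, 13, 1, 10, 7, 17, 6]
[i] adj suffixes → lcp
  [1] 15/3 → 1 ('a')
  [2] 3/12 → 2 ('ab')
  [3] 12/0 → 4 ('abba')
  [4] 0/9 → 5 ('abbab')
  [5] 9/16 → 3 ('abb')
  [6] 16/5 → 4 ('abbb')
  [7] 5/19 → 0 ('')
  [8] 19/14 → 1 ('b')
  [9] 14/2 → 2 ('ba')
  [10] 2/11 → 3 ('bab')
  [11] 11/8 → 5 ('babba')
  [12] 8/4 → 4 ('babb')
  [13] 4/18 → 1 ('b')
  [14] 18/13 → 2 ('bb')
  [15] 13/1 → 3 ('bba')
  [16] 1/10 → 4 ('bbab')
  [17] 10/7 → 6 ('bbabba')
  [18] 7/17 → 2 ('bb')
  [19] 17/6 → 3 ('bbb')

n(n+1)/2 = 20·21/2 = 210
Σ LCP = 0 + 1 + 2 + 4 + 5 + 3 + 4 + 0 + 1 + 2 + 3 + 5 + 4 + 1 + 2 + 3 + 4 + 6 + 2 + 3 = 55
distinct = 210 − 55 = 155

155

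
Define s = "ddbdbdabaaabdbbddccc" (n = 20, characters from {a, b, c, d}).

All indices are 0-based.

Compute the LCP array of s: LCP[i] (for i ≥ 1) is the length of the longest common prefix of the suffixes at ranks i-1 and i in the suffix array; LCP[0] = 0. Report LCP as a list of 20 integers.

[0, 2, 1, 2, 0, 1, 1, 2, 3, 2, 0, 1, 2, 0, 1, 2, 3, 1, 1, 2]

sorted suffixes:
  #0 SA[0]=8  'aaabdbbddccc'
  #1 SA[1]=9  'aabdbbddccc'
  #2 SA[2]=6  'abaaabdbbddccc'
  #3 SA[3]=10  'abdbbddccc'
  #4 SA[4]=7  'baaabdbbddccc'
  #5 SA[5]=13  'bbddccc'
  #6 SA[6]=4  'bdabaaabdbbddccc'
  #7 SA[7]=11  'bdbbddccc'
  #8 SA[8]=2  'bdbdabaaabdbbddccc'
  #9 SA[9]=14  'bddccc'
  #10 SA[10]=19  'c'
  #11 SA[11]=18  'cc'
  #12 SA[12]=17  'ccc'
  #13 SA[13]=5  'dabaaabdbbddccc'
  #14 SA[14]=12  'dbbddccc'
  #15 SA[15]=3  'dbdabaaabdbbddccc'
  #16 SA[16]=1  'dbdbdabaaabdbbddccc'
  #17 SA[17]=16  'dccc'
  #18 SA[18]=0  'ddbdbdabaaabdbbddccc'
  #19 SA[19]=15  'ddccc'

SA = [8, 9, 6, 10, 7, 13, 4, 11, 2, 14, 19, 18, 17, 5, 12, 3, 1, 16, 0, 15]
[i] adj suffixes → lcp
  [1] 8/9 → 2 ('aa')
  [2] 9/6 → 1 ('a')
  [3] 6/10 → 2 ('ab')
  [4] 10/7 → 0 ('')
  [5] 7/13 → 1 ('b')
  [6] 13/4 → 1 ('b')
  [7] 4/11 → 2 ('bd')
  [8] 11/2 → 3 ('bdb')
  [9] 2/14 → 2 ('bd')
  [10] 14/19 → 0 ('')
  [11] 19/18 → 1 ('c')
  [12] 18/17 → 2 ('cc')
  [13] 17/5 → 0 ('')
  [14] 5/12 → 1 ('d')
  [15] 12/3 → 2 ('db')
  [16] 3/1 → 3 ('dbd')
  [17] 1/16 → 1 ('d')
  [18] 16/0 → 1 ('d')
  [19] 0/15 → 2 ('dd')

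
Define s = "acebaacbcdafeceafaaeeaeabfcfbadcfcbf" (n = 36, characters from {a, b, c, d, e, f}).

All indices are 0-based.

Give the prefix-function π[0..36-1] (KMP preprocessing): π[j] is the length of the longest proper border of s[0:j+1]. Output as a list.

[0, 0, 0, 0, 1, 1, 2, 0, 0, 0, 1, 0, 0, 0, 0, 1, 0, 1, 1, 0, 0, 1, 0, 1, 0, 0, 0, 0, 0, 1, 0, 0, 0, 0, 0, 0]

π[0] = 0
j=1 s[j]='c': π[1]=0 (border '')
j=2 s[j]='e': π[2]=0 (border '')
j=3 s[j]='b': π[3]=0 (border '')
j=4 s[j]='a': π[4]=1 (border 'a')
j=5 s[j]='a': k: 1→0; π[5]=1 (border 'a')
j=6 s[j]='c': π[6]=2 (border 'ac')
j=7 s[j]='b': k: 2→0; π[7]=0 (border '')
j=8 s[j]='c': π[8]=0 (border '')
j=9 s[j]='d': π[9]=0 (border '')
j=10 s[j]='a': π[10]=1 (border 'a')
j=11 s[j]='f': k: 1→0; π[11]=0 (border '')
j=12 s[j]='e': π[12]=0 (border '')
j=13 s[j]='c': π[13]=0 (border '')
j=14 s[j]='e': π[14]=0 (border '')
j=15 s[j]='a': π[15]=1 (border 'a')
j=16 s[j]='f': k: 1→0; π[16]=0 (border '')
j=17 s[j]='a': π[17]=1 (border 'a')
j=18 s[j]='a': k: 1→0; π[18]=1 (border 'a')
j=19 s[j]='e': k: 1→0; π[19]=0 (border '')
j=20 s[j]='e': π[20]=0 (border '')
j=21 s[j]='a': π[21]=1 (border 'a')
j=22 s[j]='e': k: 1→0; π[22]=0 (border '')
j=23 s[j]='a': π[23]=1 (border 'a')
j=24 s[j]='b': k: 1→0; π[24]=0 (border '')
j=25 s[j]='f': π[25]=0 (border '')
j=26 s[j]='c': π[26]=0 (border '')
j=27 s[j]='f': π[27]=0 (border '')
j=28 s[j]='b': π[28]=0 (border '')
j=29 s[j]='a': π[29]=1 (border 'a')
j=30 s[j]='d': k: 1→0; π[30]=0 (border '')
j=31 s[j]='c': π[31]=0 (border '')
j=32 s[j]='f': π[32]=0 (border '')
j=33 s[j]='c': π[33]=0 (border '')
j=34 s[j]='b': π[34]=0 (border '')
j=35 s[j]='f': π[35]=0 (border '')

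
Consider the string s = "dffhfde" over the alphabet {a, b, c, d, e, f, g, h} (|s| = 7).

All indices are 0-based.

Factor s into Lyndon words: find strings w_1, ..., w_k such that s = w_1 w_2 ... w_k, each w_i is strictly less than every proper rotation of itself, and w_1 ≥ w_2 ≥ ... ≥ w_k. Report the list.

emit factor 1: 'dffhf' (i=0, period=5)
emit factor 2: 'de' (i=5, period=2)

["dffhf", "de"]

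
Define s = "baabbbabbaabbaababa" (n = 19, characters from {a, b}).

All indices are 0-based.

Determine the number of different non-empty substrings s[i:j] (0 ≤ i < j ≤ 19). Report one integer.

140

rank | idx | suffix
   0 |  18 | a
   1 |  13 | aababa
   2 |   9 | aabbaababa
   3 |   1 | aabbbabbaabbaababa
   4 |  16 | aba
   5 |  14 | ababa
   6 |  10 | abbaababa
   7 |   6 | abbaabbaababa
   8 |   2 | abbbabbaabbaababa
   9 |  17 | ba
  10 |  12 | baababa
  11 |   8 | baabbaababa
  12 |   0 | baabbbabbaabbaababa
  13 |  15 | baba
  14 |   5 | babbaabbaababa
  15 |  11 | bbaababa
  16 |   7 | bbaabbaababa
  17 |   4 | bbabbaabbaababa
  18 |   3 | bbbabbaabbaababa

SA = [18, 13, 9, 1, 16, 14, 10, 6, 2, 17, 12, 8, 0, 15, 5, 11, 7, 4, 3]
[i] adj suffixes → lcp
  [1] 18/13 → 1 ('a')
  [2] 13/9 → 3 ('aab')
  [3] 9/1 → 4 ('aabb')
  [4] 1/16 → 1 ('a')
  [5] 16/14 → 3 ('aba')
  [6] 14/10 → 2 ('ab')
  [7] 10/6 → 6 ('abbaab')
  [8] 6/2 → 3 ('abb')
  [9] 2/17 → 0 ('')
  [10] 17/12 → 2 ('ba')
  [11] 12/8 → 4 ('baab')
  [12] 8/0 → 5 ('baabb')
  [13] 0/15 → 2 ('ba')
  [14] 15/5 → 3 ('bab')
  [15] 5/11 → 1 ('b')
  [16] 11/7 → 5 ('bbaab')
  [17] 7/4 → 3 ('bba')
  [18] 4/3 → 2 ('bb')

n(n+1)/2 = 19·20/2 = 190
Σ LCP = 0 + 1 + 3 + 4 + 1 + 3 + 2 + 6 + 3 + 0 + 2 + 4 + 5 + 2 + 3 + 1 + 5 + 3 + 2 = 50
distinct = 190 − 50 = 140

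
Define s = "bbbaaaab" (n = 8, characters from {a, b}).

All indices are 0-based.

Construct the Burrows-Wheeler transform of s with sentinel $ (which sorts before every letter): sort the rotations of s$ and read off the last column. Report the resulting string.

bbaaaabb$

rank  rotation   last
    0  $bbbaaaab  b
    1  aaaab$bbb  b
    2  aaab$bbba  a
    3  aab$bbbaa  a
    4  ab$bbbaaa  a
    5  b$bbbaaaa  a
    6  baaaab$bb  b
    7  bbaaaab$b  b
    8  bbbaaaab$  $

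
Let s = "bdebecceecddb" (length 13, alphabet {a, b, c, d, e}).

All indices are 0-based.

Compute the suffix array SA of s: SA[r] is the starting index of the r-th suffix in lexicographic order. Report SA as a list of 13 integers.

[12, 0, 3, 5, 9, 6, 11, 10, 1, 2, 4, 8, 7]

rank | idx | suffix
   0 |  12 | b
   1 |   0 | bdebecceecddb
   2 |   3 | becceecddb
   3 |   5 | cceecddb
   4 |   9 | cddb
   5 |   6 | ceecddb
   6 |  11 | db
   7 |  10 | ddb
   8 |   1 | debecceecddb
   9 |   2 | ebecceecddb
  10 |   4 | ecceecddb
  11 |   8 | ecddb
  12 |   7 | eecddb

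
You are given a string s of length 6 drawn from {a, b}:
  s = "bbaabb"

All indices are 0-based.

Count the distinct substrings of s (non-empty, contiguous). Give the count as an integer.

sorted suffixes:
  #0 SA[0]=2  'aabb'
  #1 SA[1]=3  'abb'
  #2 SA[2]=5  'b'
  #3 SA[3]=1  'baabb'
  #4 SA[4]=4  'bb'
  #5 SA[5]=0  'bbaabb'

SA = [2, 3, 5, 1, 4, 0]
[i] adj suffixes → lcp
  [1] 2/3 → 1 ('a')
  [2] 3/5 → 0 ('')
  [3] 5/1 → 1 ('b')
  [4] 1/4 → 1 ('b')
  [5] 4/0 → 2 ('bb')

n(n+1)/2 = 6·7/2 = 21
Σ LCP = 0 + 1 + 0 + 1 + 1 + 2 = 5
distinct = 21 − 5 = 16

16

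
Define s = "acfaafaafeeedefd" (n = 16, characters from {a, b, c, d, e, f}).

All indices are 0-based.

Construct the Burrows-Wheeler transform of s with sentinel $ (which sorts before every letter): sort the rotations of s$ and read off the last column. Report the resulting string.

rank  rotation           last
    0  $acfaafaafeeedefd  d
    1  aafaafeeedefd$acf  f
    2  aafeeedefd$acfaaf  f
    3  acfaafaafeeedefd$  $
    4  afaafeeedefd$acfa  a
    5  afeeedefd$acfaafa  a
    6  cfaafaafeeedefd$a  a
    7  d$acfaafaafeeedef  f
    8  defd$acfaafaafeee  e
    9  edefd$acfaafaafee  e
   10  eedefd$acfaafaafe  e
   11  eeedefd$acfaafaaf  f
   12  efd$acfaafaafeeed  d
   13  faafaafeeedefd$ac  c
   14  faafeeedefd$acfaa  a
   15  fd$acfaafaafeeede  e
   16  feeedefd$acfaafaa  a

dff$aaafeeefdcaea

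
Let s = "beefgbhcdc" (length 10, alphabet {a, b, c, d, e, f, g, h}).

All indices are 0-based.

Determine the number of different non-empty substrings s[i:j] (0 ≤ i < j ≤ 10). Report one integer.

rank | idx | suffix
   0 |   0 | beefgbhcdc
   1 |   5 | bhcdc
   2 |   9 | c
   3 |   7 | cdc
   4 |   8 | dc
   5 |   1 | eefgbhcdc
   6 |   2 | efgbhcdc
   7 |   3 | fgbhcdc
   8 |   4 | gbhcdc
   9 |   6 | hcdc

SA = [0, 5, 9, 7, 8, 1, 2, 3, 4, 6]
i: (SA[i-1],SA[i]) lcp shared
  1: (0,5) 1 'b'
  2: (5,9) 0 ''
  3: (9,7) 1 'c'
  4: (7,8) 0 ''
  5: (8,1) 0 ''
  6: (1,2) 1 'e'
  7: (2,3) 0 ''
  8: (3,4) 0 ''
  9: (4,6) 0 ''

n(n+1)/2 = 10·11/2 = 55
Σ LCP = 0 + 1 + 0 + 1 + 0 + 0 + 1 + 0 + 0 + 0 = 3
distinct = 55 − 3 = 52

52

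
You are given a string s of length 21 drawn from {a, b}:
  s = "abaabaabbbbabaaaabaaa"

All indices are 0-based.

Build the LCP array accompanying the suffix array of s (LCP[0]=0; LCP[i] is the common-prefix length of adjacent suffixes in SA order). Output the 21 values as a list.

[0, 1, 2, 3, 3, 2, 5, 3, 1, 5, 4, 5, 2, 0, 4, 3, 4, 2, 1, 2, 3]

rank | idx | suffix
   0 |  20 | a
   1 |  19 | aa
   2 |  18 | aaa
   3 |  13 | aaaabaaa
   4 |  14 | aaabaaa
   5 |  15 | aabaaa
   6 |   2 | aabaabbbbabaaaabaaa
   7 |   5 | aabbbbabaaaabaaa
   8 |  16 | abaaa
   9 |  11 | abaaaabaaa
  10 |   0 | abaabaabbbbabaaaabaaa
  11 |   3 | abaabbbbabaaaabaaa
  12 |   6 | abbbbabaaaabaaa
  13 |  17 | baaa
  14 |  12 | baaaabaaa
  15 |   1 | baabaabbbbabaaaabaaa
  16 |   4 | baabbbbabaaaabaaa
  17 |  10 | babaaaabaaa
  18 |   9 | bbabaaaabaaa
  19 |   8 | bbbabaaaabaaa
  20 |   7 | bbbbabaaaabaaa

SA = [20, 19, 18, 13, 14, 15, 2, 5, 16, 11, 0, 3, 6, 17, 12, 1, 4, 10, 9, 8, 7]
rank  pair      lcp
   1  s[20:],s[19:]  1  'a'
   2  s[19:],s[18:]  2  'aa'
   3  s[18:],s[13:]  3  'aaa'
   4  s[13:],s[14:]  3  'aaa'
   5  s[14:],s[15:]  2  'aa'
   6  s[15:],s[2:]  5  'aabaa'
   7  s[2:],s[5:]  3  'aab'
   8  s[5:],s[16:]  1  'a'
   9  s[16:],s[11:]  5  'abaaa'
  10  s[11:],s[0:]  4  'abaa'
  11  s[0:],s[3:]  5  'abaab'
  12  s[3:],s[6:]  2  'ab'
  13  s[6:],s[17:]  0  ''
  14  s[17:],s[12:]  4  'baaa'
  15  s[12:],s[1:]  3  'baa'
  16  s[1:],s[4:]  4  'baab'
  17  s[4:],s[10:]  2  'ba'
  18  s[10:],s[9:]  1  'b'
  19  s[9:],s[8:]  2  'bb'
  20  s[8:],s[7:]  3  'bbb'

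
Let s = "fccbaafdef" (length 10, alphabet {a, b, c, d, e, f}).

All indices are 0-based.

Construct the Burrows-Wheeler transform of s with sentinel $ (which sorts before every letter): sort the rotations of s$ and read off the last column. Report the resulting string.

rank  rotation     last
    0  $fccbaafdef  f
    1  aafdef$fccb  b
    2  afdef$fccba  a
    3  baafdef$fcc  c
    4  cbaafdef$fc  c
    5  ccbaafdef$f  f
    6  def$fccbaaf  f
    7  ef$fccbaafd  d
    8  f$fccbaafde  e
    9  fccbaafdef$  $
   10  fdef$fccbaa  a

fbaccffde$a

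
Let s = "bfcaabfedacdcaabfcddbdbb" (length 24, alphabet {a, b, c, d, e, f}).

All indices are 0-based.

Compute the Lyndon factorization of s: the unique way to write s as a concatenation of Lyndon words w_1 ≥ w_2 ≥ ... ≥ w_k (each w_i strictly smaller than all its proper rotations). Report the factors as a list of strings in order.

emit factor 1: 'bfc' (i=0, period=3)
emit factor 2: 'aabfedacdc' (i=3, period=10)
emit factor 3: 'aabfcddbdbb' (i=13, period=11)

["bfc", "aabfedacdc", "aabfcddbdbb"]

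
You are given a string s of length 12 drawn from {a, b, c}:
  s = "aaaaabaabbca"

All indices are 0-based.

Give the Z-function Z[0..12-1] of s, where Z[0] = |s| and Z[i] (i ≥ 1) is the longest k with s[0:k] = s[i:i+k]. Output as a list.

Z[0]=12
i=1: outside box; Z[1]=4 extend→box=[1,5)
i=2: min(r-i=3, Z[1]=4)=3; Z[2]=3
i=3: min(r-i=2, Z[2]=3)=2; Z[3]=2
i=4: min(r-i=1, Z[3]=2)=1; Z[4]=1
i=5: outside box; Z[5]=0
i=6: outside box; Z[6]=2 extend→box=[6,8)
i=7: min(r-i=1, Z[1]=4)=1; Z[7]=1
i=8: outside box; Z[8]=0
i=9: outside box; Z[9]=0
i=10: outside box; Z[10]=0
i=11: outside box; Z[11]=1 extend→box=[11,12)

[12, 4, 3, 2, 1, 0, 2, 1, 0, 0, 0, 1]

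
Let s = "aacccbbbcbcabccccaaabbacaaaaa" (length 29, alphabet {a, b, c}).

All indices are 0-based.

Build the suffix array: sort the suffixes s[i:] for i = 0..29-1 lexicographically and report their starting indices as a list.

[28, 27, 26, 25, 24, 17, 18, 0, 19, 11, 22, 1, 21, 20, 5, 6, 9, 7, 12, 23, 16, 10, 4, 8, 15, 3, 14, 2, 13]

rank→(start, suffix):
  0 → (28, 'a')
  1 → (27, 'aa')
  2 → (26, 'aaa')
  3 → (25, 'aaaa')
  4 → (24, 'aaaaa')
  5 → (17, 'aaabbacaaaaa')
  6 → (18, 'aabbacaaaaa')
  7 → (0, 'aacccbbbcbcabccccaaabbacaaaaa')
  8 → (19, 'abbacaaaaa')
  9 → (11, 'abccccaaabbacaaaaa')
  10 → (22, 'acaaaaa')
  11 → (1, 'acccbbbcbcabccccaaabbacaaaaa')
  12 → (21, 'bacaaaaa')
  13 → (20, 'bbacaaaaa')
  14 → (5, 'bbbcbcabccccaaabbacaaaaa')
  15 → (6, 'bbcbcabccccaaabbacaaaaa')
  16 → (9, 'bcabccccaaabbacaaaaa')
  17 → (7, 'bcbcabccccaaabbacaaaaa')
  18 → (12, 'bccccaaabbacaaaaa')
  19 → (23, 'caaaaa')
  20 → (16, 'caaabbacaaaaa')
  21 → (10, 'cabccccaaabbacaaaaa')
  22 → (4, 'cbbbcbcabccccaaabbacaaaaa')
  23 → (8, 'cbcabccccaaabbacaaaaa')
  24 → (15, 'ccaaabbacaaaaa')
  25 → (3, 'ccbbbcbcabccccaaabbacaaaaa')
  26 → (14, 'cccaaabbacaaaaa')
  27 → (2, 'cccbbbcbcabccccaaabbacaaaaa')
  28 → (13, 'ccccaaabbacaaaaa')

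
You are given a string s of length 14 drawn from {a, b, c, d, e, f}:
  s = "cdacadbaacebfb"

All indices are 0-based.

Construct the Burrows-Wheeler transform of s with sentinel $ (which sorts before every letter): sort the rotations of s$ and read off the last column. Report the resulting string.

bbdacfdea$acacb

rank  rotation         last
    0  $cdacadbaacebfb  b
    1  aacebfb$cdacadb  b
    2  acadbaacebfb$cd  d
    3  acebfb$cdacadba  a
    4  adbaacebfb$cdac  c
    5  b$cdacadbaacebf  f
    6  baacebfb$cdacad  d
    7  bfb$cdacadbaace  e
    8  cadbaacebfb$cda  a
    9  cdacadbaacebfb$  $
   10  cebfb$cdacadbaa  a
   11  dacadbaacebfb$c  c
   12  dbaacebfb$cdaca  a
   13  ebfb$cdacadbaac  c
   14  fb$cdacadbaaceb  b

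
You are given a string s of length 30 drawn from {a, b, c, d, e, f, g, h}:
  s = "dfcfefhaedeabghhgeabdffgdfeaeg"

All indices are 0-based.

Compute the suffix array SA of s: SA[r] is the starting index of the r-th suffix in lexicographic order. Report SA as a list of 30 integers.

rank→(start, suffix):
  0 → (18, 'abdffgdfeaeg')
  1 → (11, 'abghhgeabdffgdfeaeg')
  2 → (7, 'aedeabghhgeabdffgdfeaeg')
  3 → (27, 'aeg')
  4 → (19, 'bdffgdfeaeg')
  5 → (12, 'bghhgeabdffgdfeaeg')
  6 → (2, 'cfefhaedeabghhgeabdffgdfeaeg')
  7 → (9, 'deabghhgeabdffgdfeaeg')
  8 → (0, 'dfcfefhaedeabghhgeabdffgdfeaeg')
  9 → (24, 'dfeaeg')
  10 → (20, 'dffgdfeaeg')
  11 → (17, 'eabdffgdfeaeg')
  12 → (10, 'eabghhgeabdffgdfeaeg')
  13 → (26, 'eaeg')
  14 → (8, 'edeabghhgeabdffgdfeaeg')
  15 → (4, 'efhaedeabghhgeabdffgdfeaeg')
  16 → (28, 'eg')
  17 → (1, 'fcfefhaedeabghhgeabdffgdfeaeg')
  18 → (25, 'feaeg')
  19 → (3, 'fefhaedeabghhgeabdffgdfeaeg')
  20 → (21, 'ffgdfeaeg')
  21 → (22, 'fgdfeaeg')
  22 → (5, 'fhaedeabghhgeabdffgdfeaeg')
  23 → (29, 'g')
  24 → (23, 'gdfeaeg')
  25 → (16, 'geabdffgdfeaeg')
  26 → (13, 'ghhgeabdffgdfeaeg')
  27 → (6, 'haedeabghhgeabdffgdfeaeg')
  28 → (15, 'hgeabdffgdfeaeg')
  29 → (14, 'hhgeabdffgdfeaeg')

[18, 11, 7, 27, 19, 12, 2, 9, 0, 24, 20, 17, 10, 26, 8, 4, 28, 1, 25, 3, 21, 22, 5, 29, 23, 16, 13, 6, 15, 14]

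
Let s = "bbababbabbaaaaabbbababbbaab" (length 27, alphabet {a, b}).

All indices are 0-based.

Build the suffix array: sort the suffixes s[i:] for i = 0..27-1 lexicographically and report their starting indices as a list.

rank→(start, suffix):
  0 → (10, 'aaaaabbbababbbaab')
  1 → (11, 'aaaabbbababbbaab')
  2 → (12, 'aaabbbababbbaab')
  3 → (24, 'aab')
  4 → (13, 'aabbbababbbaab')
  5 → (25, 'ab')
  6 → (2, 'ababbabbaaaaabbbababbbaab')
  7 → (18, 'ababbbaab')
  8 → (7, 'abbaaaaabbbababbbaab')
  9 → (4, 'abbabbaaaaabbbababbbaab')
  10 → (20, 'abbbaab')
  11 → (14, 'abbbababbbaab')
  12 → (26, 'b')
  13 → (9, 'baaaaabbbababbbaab')
  14 → (23, 'baab')
  15 → (1, 'bababbabbaaaaabbbababbbaab')
  16 → (17, 'bababbbaab')
  17 → (6, 'babbaaaaabbbababbbaab')
  18 → (3, 'babbabbaaaaabbbababbbaab')
  19 → (19, 'babbbaab')
  20 → (8, 'bbaaaaabbbababbbaab')
  21 → (22, 'bbaab')
  22 → (0, 'bbababbabbaaaaabbbababbbaab')
  23 → (16, 'bbababbbaab')
  24 → (5, 'bbabbaaaaabbbababbbaab')
  25 → (21, 'bbbaab')
  26 → (15, 'bbbababbbaab')

[10, 11, 12, 24, 13, 25, 2, 18, 7, 4, 20, 14, 26, 9, 23, 1, 17, 6, 3, 19, 8, 22, 0, 16, 5, 21, 15]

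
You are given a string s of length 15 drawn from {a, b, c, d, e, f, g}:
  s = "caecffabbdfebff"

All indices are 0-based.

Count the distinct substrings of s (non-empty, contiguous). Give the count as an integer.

sorted suffixes:
  #0 SA[0]=6  'abbdfebff'
  #1 SA[1]=1  'aecffabbdfebff'
  #2 SA[2]=7  'bbdfebff'
  #3 SA[3]=8  'bdfebff'
  #4 SA[4]=12  'bff'
  #5 SA[5]=0  'caecffabbdfebff'
  #6 SA[6]=3  'cffabbdfebff'
  #7 SA[7]=9  'dfebff'
  #8 SA[8]=11  'ebff'
  #9 SA[9]=2  'ecffabbdfebff'
  #10 SA[10]=14  'f'
  #11 SA[11]=5  'fabbdfebff'
  #12 SA[12]=10  'febff'
  #13 SA[13]=13  'ff'
  #14 SA[14]=4  'ffabbdfebff'

SA = [6, 1, 7, 8, 12, 0, 3, 9, 11, 2, 14, 5, 10, 13, 4]
rank  pair      lcp
   1  s[6:],s[1:]  1  'a'
   2  s[1:],s[7:]  0  ''
   3  s[7:],s[8:]  1  'b'
   4  s[8:],s[12:]  1  'b'
   5  s[12:],s[0:]  0  ''
   6  s[0:],s[3:]  1  'c'
   7  s[3:],s[9:]  0  ''
   8  s[9:],s[11:]  0  ''
   9  s[11:],s[2:]  1  'e'
  10  s[2:],s[14:]  0  ''
  11  s[14:],s[5:]  1  'f'
  12  s[5:],s[10:]  1  'f'
  13  s[10:],s[13:]  1  'f'
  14  s[13:],s[4:]  2  'ff'

n(n+1)/2 = 15·16/2 = 120
Σ LCP = 0 + 1 + 0 + 1 + 1 + 0 + 1 + 0 + 0 + 1 + 0 + 1 + 1 + 1 + 2 = 10
distinct = 120 − 10 = 110

110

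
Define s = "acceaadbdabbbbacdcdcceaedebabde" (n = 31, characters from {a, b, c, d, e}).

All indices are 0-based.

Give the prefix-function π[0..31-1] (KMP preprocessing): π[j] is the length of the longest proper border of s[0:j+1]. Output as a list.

π[0] = 0
j=1 s[j]='c': π[1]=0 (border '')
j=2 s[j]='c': π[2]=0 (border '')
j=3 s[j]='e': π[3]=0 (border '')
j=4 s[j]='a': π[4]=1 (border 'a')
j=5 s[j]='a': k: 1→0; π[5]=1 (border 'a')
j=6 s[j]='d': k: 1→0; π[6]=0 (border '')
j=7 s[j]='b': π[7]=0 (border '')
j=8 s[j]='d': π[8]=0 (border '')
j=9 s[j]='a': π[9]=1 (border 'a')
j=10 s[j]='b': k: 1→0; π[10]=0 (border '')
j=11 s[j]='b': π[11]=0 (border '')
j=12 s[j]='b': π[12]=0 (border '')
j=13 s[j]='b': π[13]=0 (border '')
j=14 s[j]='a': π[14]=1 (border 'a')
j=15 s[j]='c': π[15]=2 (border 'ac')
j=16 s[j]='d': k: 2→0; π[16]=0 (border '')
j=17 s[j]='c': π[17]=0 (border '')
j=18 s[j]='d': π[18]=0 (border '')
j=19 s[j]='c': π[19]=0 (border '')
j=20 s[j]='c': π[20]=0 (border '')
j=21 s[j]='e': π[21]=0 (border '')
j=22 s[j]='a': π[22]=1 (border 'a')
j=23 s[j]='e': k: 1→0; π[23]=0 (border '')
j=24 s[j]='d': π[24]=0 (border '')
j=25 s[j]='e': π[25]=0 (border '')
j=26 s[j]='b': π[26]=0 (border '')
j=27 s[j]='a': π[27]=1 (border 'a')
j=28 s[j]='b': k: 1→0; π[28]=0 (border '')
j=29 s[j]='d': π[29]=0 (border '')
j=30 s[j]='e': π[30]=0 (border '')

[0, 0, 0, 0, 1, 1, 0, 0, 0, 1, 0, 0, 0, 0, 1, 2, 0, 0, 0, 0, 0, 0, 1, 0, 0, 0, 0, 1, 0, 0, 0]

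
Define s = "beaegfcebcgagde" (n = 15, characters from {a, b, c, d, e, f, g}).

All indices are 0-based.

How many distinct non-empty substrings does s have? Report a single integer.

112

rank→(start, suffix):
  0 → (2, 'aegfcebcgagde')
  1 → (11, 'agde')
  2 → (8, 'bcgagde')
  3 → (0, 'beaegfcebcgagde')
  4 → (6, 'cebcgagde')
  5 → (9, 'cgagde')
  6 → (13, 'de')
  7 → (14, 'e')
  8 → (1, 'eaegfcebcgagde')
  9 → (7, 'ebcgagde')
  10 → (3, 'egfcebcgagde')
  11 → (5, 'fcebcgagde')
  12 → (10, 'gagde')
  13 → (12, 'gde')
  14 → (4, 'gfcebcgagde')

SA = [2, 11, 8, 0, 6, 9, 13, 14, 1, 7, 3, 5, 10, 12, 4]
i: (SA[i-1],SA[i]) lcp shared
  1: (2,11) 1 'a'
  2: (11,8) 0 ''
  3: (8,0) 1 'b'
  4: (0,6) 0 ''
  5: (6,9) 1 'c'
  6: (9,13) 0 ''
  7: (13,14) 0 ''
  8: (14,1) 1 'e'
  9: (1,7) 1 'e'
  10: (7,3) 1 'e'
  11: (3,5) 0 ''
  12: (5,10) 0 ''
  13: (10,12) 1 'g'
  14: (12,4) 1 'g'

n(n+1)/2 = 15·16/2 = 120
Σ LCP = 0 + 1 + 0 + 1 + 0 + 1 + 0 + 0 + 1 + 1 + 1 + 0 + 0 + 1 + 1 = 8
distinct = 120 − 8 = 112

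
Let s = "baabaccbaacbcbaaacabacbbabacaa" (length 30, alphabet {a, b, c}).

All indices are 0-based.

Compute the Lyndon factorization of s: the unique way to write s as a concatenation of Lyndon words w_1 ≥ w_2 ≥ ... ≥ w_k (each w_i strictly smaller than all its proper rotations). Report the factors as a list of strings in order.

emit factor 1: 'b' (i=0, period=1)
emit factor 2: 'aabaccbaacbcb' (i=1, period=13)
emit factor 3: 'aaacabacbbabac' (i=14, period=14)
emit factor 4: 'a' (i=28, period=1)
emit factor 5: 'a' (i=29, period=1)

["b", "aabaccbaacbcb", "aaacabacbbabac", "a", "a"]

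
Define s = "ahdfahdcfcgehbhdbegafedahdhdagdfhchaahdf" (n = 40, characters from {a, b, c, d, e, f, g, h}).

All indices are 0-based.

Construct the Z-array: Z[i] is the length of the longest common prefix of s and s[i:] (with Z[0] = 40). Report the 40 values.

Z[0]=40
i=1: i≥r, start 0; Z[1]=0
i=2: i≥r, start 0; Z[2]=0
i=3: i≥r, start 0; Z[3]=0
i=4: i≥r, start 0; Z[4]=3 extend→box=[4,7)
i=5: min(r-i=2, Z[1]=0)=0; Z[5]=0
i=6: min(r-i=1, Z[2]=0)=0; Z[6]=0
i=7: i≥r, start 0; Z[7]=0
i=8: i≥r, start 0; Z[8]=0
i=9: i≥r, start 0; Z[9]=0
i=10: i≥r, start 0; Z[10]=0
i=11: i≥r, start 0; Z[11]=0
i=12: i≥r, start 0; Z[12]=0
i=13: i≥r, start 0; Z[13]=0
i=14: i≥r, start 0; Z[14]=0
i=15: i≥r, start 0; Z[15]=0
i=16: i≥r, start 0; Z[16]=0
i=17: i≥r, start 0; Z[17]=0
i=18: i≥r, start 0; Z[18]=0
i=19: i≥r, start 0; Z[19]=1 extend→box=[19,20)
i=20: i≥r, start 0; Z[20]=0
i=21: i≥r, start 0; Z[21]=0
i=22: i≥r, start 0; Z[22]=0
i=23: i≥r, start 0; Z[23]=3 extend→box=[23,26)
i=24: min(r-i=2, Z[1]=0)=0; Z[24]=0
i=25: min(r-i=1, Z[2]=0)=0; Z[25]=0
i=26: i≥r, start 0; Z[26]=0
i=27: i≥r, start 0; Z[27]=0
i=28: i≥r, start 0; Z[28]=1 extend→box=[28,29)
i=29: i≥r, start 0; Z[29]=0
i=30: i≥r, start 0; Z[30]=0
i=31: i≥r, start 0; Z[31]=0
i=32: i≥r, start 0; Z[32]=0
i=33: i≥r, start 0; Z[33]=0
i=34: i≥r, start 0; Z[34]=0
i=35: i≥r, start 0; Z[35]=1 extend→box=[35,36)
i=36: i≥r, start 0; Z[36]=4 extend→box=[36,40)
i=37: min(r-i=3, Z[1]=0)=0; Z[37]=0
i=38: min(r-i=2, Z[2]=0)=0; Z[38]=0
i=39: min(r-i=1, Z[3]=0)=0; Z[39]=0

[40, 0, 0, 0, 3, 0, 0, 0, 0, 0, 0, 0, 0, 0, 0, 0, 0, 0, 0, 1, 0, 0, 0, 3, 0, 0, 0, 0, 1, 0, 0, 0, 0, 0, 0, 1, 4, 0, 0, 0]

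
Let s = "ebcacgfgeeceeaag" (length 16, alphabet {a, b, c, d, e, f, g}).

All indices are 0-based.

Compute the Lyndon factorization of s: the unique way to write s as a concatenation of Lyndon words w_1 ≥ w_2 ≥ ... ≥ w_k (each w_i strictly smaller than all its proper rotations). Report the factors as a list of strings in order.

["e", "bc", "acgfgeecee", "aag"]

emit factor 1: 'e' (i=0, period=1)
emit factor 2: 'bc' (i=1, period=2)
emit factor 3: 'acgfgeecee' (i=3, period=10)
emit factor 4: 'aag' (i=13, period=3)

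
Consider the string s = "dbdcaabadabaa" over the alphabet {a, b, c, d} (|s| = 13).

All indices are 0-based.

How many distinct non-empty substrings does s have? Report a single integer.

78

rank | idx | suffix
   0 |  12 | a
   1 |  11 | aa
   2 |   4 | aabadabaa
   3 |   9 | abaa
   4 |   5 | abadabaa
   5 |   7 | adabaa
   6 |  10 | baa
   7 |   6 | badabaa
   8 |   1 | bdcaabadabaa
   9 |   3 | caabadabaa
  10 |   8 | dabaa
  11 |   0 | dbdcaabadabaa
  12 |   2 | dcaabadabaa

SA = [12, 11, 4, 9, 5, 7, 10, 6, 1, 3, 8, 0, 2]
[i] adj suffixes → lcp
  [1] 12/11 → 1 ('a')
  [2] 11/4 → 2 ('aa')
  [3] 4/9 → 1 ('a')
  [4] 9/5 → 3 ('aba')
  [5] 5/7 → 1 ('a')
  [6] 7/10 → 0 ('')
  [7] 10/6 → 2 ('ba')
  [8] 6/1 → 1 ('b')
  [9] 1/3 → 0 ('')
  [10] 3/8 → 0 ('')
  [11] 8/0 → 1 ('d')
  [12] 0/2 → 1 ('d')

n(n+1)/2 = 13·14/2 = 91
Σ LCP = 0 + 1 + 2 + 1 + 3 + 1 + 0 + 2 + 1 + 0 + 0 + 1 + 1 = 13
distinct = 91 − 13 = 78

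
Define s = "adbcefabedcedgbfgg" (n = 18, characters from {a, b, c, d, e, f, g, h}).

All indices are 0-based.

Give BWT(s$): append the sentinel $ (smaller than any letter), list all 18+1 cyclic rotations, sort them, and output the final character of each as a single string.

rank  rotation             last
    0  $adbcefabedcedgbfgg  g
    1  abedcedgbfgg$adbcef  f
    2  adbcefabedcedgbfgg$  $
    3  bcefabedcedgbfgg$ad  d
    4  bedcedgbfgg$adbcefa  a
    5  bfgg$adbcefabedcedg  g
    6  cedgbfgg$adbcefabed  d
    7  cefabedcedgbfgg$adb  b
    8  dbcefabedcedgbfgg$a  a
    9  dcedgbfgg$adbcefabe  e
   10  dgbfgg$adbcefabedce  e
   11  edcedgbfgg$adbcefab  b
   12  edgbfgg$adbcefabedc  c
   13  efabedcedgbfgg$adbc  c
   14  fabedcedgbfgg$adbce  e
   15  fgg$adbcefabedcedgb  b
   16  g$adbcefabedcedgbfg  g
   17  gbfgg$adbcefabedced  d
   18  gg$adbcefabedcedgbf  f

gf$dagdbaeebccebgdf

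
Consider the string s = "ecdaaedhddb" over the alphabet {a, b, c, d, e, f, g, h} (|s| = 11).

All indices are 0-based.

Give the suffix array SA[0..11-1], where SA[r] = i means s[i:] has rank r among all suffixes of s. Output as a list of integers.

sorted suffixes:
  #0 SA[0]=3  'aaedhddb'
  #1 SA[1]=4  'aedhddb'
  #2 SA[2]=10  'b'
  #3 SA[3]=1  'cdaaedhddb'
  #4 SA[4]=2  'daaedhddb'
  #5 SA[5]=9  'db'
  #6 SA[6]=8  'ddb'
  #7 SA[7]=6  'dhddb'
  #8 SA[8]=0  'ecdaaedhddb'
  #9 SA[9]=5  'edhddb'
  #10 SA[10]=7  'hddb'

[3, 4, 10, 1, 2, 9, 8, 6, 0, 5, 7]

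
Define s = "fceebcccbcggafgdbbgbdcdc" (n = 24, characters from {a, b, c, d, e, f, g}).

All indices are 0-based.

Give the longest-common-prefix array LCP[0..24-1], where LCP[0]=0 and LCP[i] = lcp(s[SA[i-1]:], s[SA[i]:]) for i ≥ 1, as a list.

rank | idx | suffix
   0 |  12 | afgdbbgbdcdc
   1 |  16 | bbgbdcdc
   2 |   4 | bcccbcggafgdbbgbdcdc
   3 |   8 | bcggafgdbbgbdcdc
   4 |  19 | bdcdc
   5 |  17 | bgbdcdc
   6 |  23 | c
   7 |   7 | cbcggafgdbbgbdcdc
   8 |   6 | ccbcggafgdbbgbdcdc
   9 |   5 | cccbcggafgdbbgbdcdc
  10 |  21 | cdc
  11 |   1 | ceebcccbcggafgdbbgbdcdc
  12 |   9 | cggafgdbbgbdcdc
  13 |  15 | dbbgbdcdc
  14 |  22 | dc
  15 |  20 | dcdc
  16 |   3 | ebcccbcggafgdbbgbdcdc
  17 |   2 | eebcccbcggafgdbbgbdcdc
  18 |   0 | fceebcccbcggafgdbbgbdcdc
  19 |  13 | fgdbbgbdcdc
  20 |  11 | gafgdbbgbdcdc
  21 |  18 | gbdcdc
  22 |  14 | gdbbgbdcdc
  23 |  10 | ggafgdbbgbdcdc

SA = [12, 16, 4, 8, 19, 17, 23, 7, 6, 5, 21, 1, 9, 15, 22, 20, 3, 2, 0, 13, 11, 18, 14, 10]
[i] adj suffixes → lcp
  [1] 12/16 → 0 ('')
  [2] 16/4 → 1 ('b')
  [3] 4/8 → 2 ('bc')
  [4] 8/19 → 1 ('b')
  [5] 19/17 → 1 ('b')
  [6] 17/23 → 0 ('')
  [7] 23/7 → 1 ('c')
  [8] 7/6 → 1 ('c')
  [9] 6/5 → 2 ('cc')
  [10] 5/21 → 1 ('c')
  [11] 21/1 → 1 ('c')
  [12] 1/9 → 1 ('c')
  [13] 9/15 → 0 ('')
  [14] 15/22 → 1 ('d')
  [15] 22/20 → 2 ('dc')
  [16] 20/3 → 0 ('')
  [17] 3/2 → 1 ('e')
  [18] 2/0 → 0 ('')
  [19] 0/13 → 1 ('f')
  [20] 13/11 → 0 ('')
  [21] 11/18 → 1 ('g')
  [22] 18/14 → 1 ('g')
  [23] 14/10 → 1 ('g')

[0, 0, 1, 2, 1, 1, 0, 1, 1, 2, 1, 1, 1, 0, 1, 2, 0, 1, 0, 1, 0, 1, 1, 1]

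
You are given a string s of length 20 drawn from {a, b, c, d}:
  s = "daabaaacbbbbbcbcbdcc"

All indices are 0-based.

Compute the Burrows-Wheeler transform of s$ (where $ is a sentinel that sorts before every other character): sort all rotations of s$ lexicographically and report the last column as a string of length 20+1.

cbdaaaacbbbbcccabbd$b

rank  rotation               last
    0  $daabaaacbbbbbcbcbdcc  c
    1  aaacbbbbbcbcbdcc$daab  b
    2  aabaaacbbbbbcbcbdcc$d  d
    3  aacbbbbbcbcbdcc$daaba  a
    4  abaaacbbbbbcbcbdcc$da  a
    5  acbbbbbcbcbdcc$daabaa  a
    6  baaacbbbbbcbcbdcc$daa  a
    7  bbbbbcbcbdcc$daabaaac  c
    8  bbbbcbcbdcc$daabaaacb  b
    9  bbbcbcbdcc$daabaaacbb  b
   10  bbcbcbdcc$daabaaacbbb  b
   11  bcbcbdcc$daabaaacbbbb  b
   12  bcbdcc$daabaaacbbbbbc  c
   13  bdcc$daabaaacbbbbbcbc  c
   14  c$daabaaacbbbbbcbcbdc  c
   15  cbbbbbcbcbdcc$daabaaa  a
   16  cbcbdcc$daabaaacbbbbb  b
   17  cbdcc$daabaaacbbbbbcb  b
   18  cc$daabaaacbbbbbcbcbd  d
   19  daabaaacbbbbbcbcbdcc$  $
   20  dcc$daabaaacbbbbbcbcb  b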